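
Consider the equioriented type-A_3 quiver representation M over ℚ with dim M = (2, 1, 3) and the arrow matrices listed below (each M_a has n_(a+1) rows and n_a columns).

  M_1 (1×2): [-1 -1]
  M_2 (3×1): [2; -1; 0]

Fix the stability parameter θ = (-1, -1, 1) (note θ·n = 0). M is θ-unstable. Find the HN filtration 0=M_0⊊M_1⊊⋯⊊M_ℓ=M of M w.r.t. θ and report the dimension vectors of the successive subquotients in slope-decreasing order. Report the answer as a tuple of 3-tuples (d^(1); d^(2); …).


Via rank(M_{q-1}∘⋯∘M_p): M ≅ I[1,1], I[1,3], I[3,3]^2.
μ_θ-semistable layers: μ^(1)=1; μ^(2)=-1

((0, 0, 3); (2, 1, 0))


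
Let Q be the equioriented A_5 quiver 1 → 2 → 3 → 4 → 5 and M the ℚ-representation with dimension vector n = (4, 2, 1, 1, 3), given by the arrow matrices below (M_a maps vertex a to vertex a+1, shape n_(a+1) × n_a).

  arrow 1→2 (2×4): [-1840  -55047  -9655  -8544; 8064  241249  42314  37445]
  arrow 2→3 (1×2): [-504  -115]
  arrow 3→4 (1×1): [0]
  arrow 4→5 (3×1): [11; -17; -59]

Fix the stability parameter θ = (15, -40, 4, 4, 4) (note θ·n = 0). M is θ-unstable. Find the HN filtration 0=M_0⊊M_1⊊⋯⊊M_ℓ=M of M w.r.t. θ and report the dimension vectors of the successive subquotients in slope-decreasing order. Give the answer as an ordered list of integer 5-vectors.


Interval decomposition of M: I[1,1]^2, I[1,2], I[1,3], I[4,5], I[5,5]^2.
HN type (ℓ=3): μ^(1)=15; μ^(2)=4; μ^(3)=-25/2

((2, 0, 0, 0, 0); (0, 0, 1, 1, 3); (2, 2, 0, 0, 0))


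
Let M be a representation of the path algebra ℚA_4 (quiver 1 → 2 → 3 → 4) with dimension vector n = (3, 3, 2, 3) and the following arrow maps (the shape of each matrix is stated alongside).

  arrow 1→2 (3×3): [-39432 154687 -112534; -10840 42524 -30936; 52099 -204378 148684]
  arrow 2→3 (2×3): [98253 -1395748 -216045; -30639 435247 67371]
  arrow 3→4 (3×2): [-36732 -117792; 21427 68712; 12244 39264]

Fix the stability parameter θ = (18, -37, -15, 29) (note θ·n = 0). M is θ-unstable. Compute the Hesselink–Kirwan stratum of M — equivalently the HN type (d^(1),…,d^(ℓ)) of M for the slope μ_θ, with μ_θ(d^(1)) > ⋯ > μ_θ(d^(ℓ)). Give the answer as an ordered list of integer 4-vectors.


Barcode: M ≅ I[1,1], I[1,2], I[1,4], I[2,3], I[4,4]^2. HN layers by μ_θ (6 steps, strictly decreasing):
  μ^(1)=29; μ^(2)=18; μ^(3)=-19/2; μ^(4)=-34/3; μ^(5)=-15; μ^(6)=-37

((0, 0, 0, 3); (1, 0, 0, 0); (1, 1, 0, 0); (1, 1, 1, 0); (0, 0, 1, 0); (0, 1, 0, 0))


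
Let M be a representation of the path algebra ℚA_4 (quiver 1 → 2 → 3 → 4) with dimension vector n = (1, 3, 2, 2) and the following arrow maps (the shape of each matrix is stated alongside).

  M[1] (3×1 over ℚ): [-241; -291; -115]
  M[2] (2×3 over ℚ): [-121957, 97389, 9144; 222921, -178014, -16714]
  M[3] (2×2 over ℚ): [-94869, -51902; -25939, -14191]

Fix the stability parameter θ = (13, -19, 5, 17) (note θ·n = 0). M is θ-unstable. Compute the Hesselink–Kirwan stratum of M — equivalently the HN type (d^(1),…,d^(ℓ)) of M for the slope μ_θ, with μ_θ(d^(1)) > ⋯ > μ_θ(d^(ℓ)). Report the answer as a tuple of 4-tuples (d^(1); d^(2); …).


Via rank(M_{q-1}∘⋯∘M_p): M ≅ I[1,4], I[2,2], I[2,4].
μ_θ-semistable layers: μ^(1)=17; μ^(2)=5; μ^(3)=-3; μ^(4)=-19

((0, 0, 0, 2); (0, 0, 2, 0); (1, 1, 0, 0); (0, 2, 0, 0))


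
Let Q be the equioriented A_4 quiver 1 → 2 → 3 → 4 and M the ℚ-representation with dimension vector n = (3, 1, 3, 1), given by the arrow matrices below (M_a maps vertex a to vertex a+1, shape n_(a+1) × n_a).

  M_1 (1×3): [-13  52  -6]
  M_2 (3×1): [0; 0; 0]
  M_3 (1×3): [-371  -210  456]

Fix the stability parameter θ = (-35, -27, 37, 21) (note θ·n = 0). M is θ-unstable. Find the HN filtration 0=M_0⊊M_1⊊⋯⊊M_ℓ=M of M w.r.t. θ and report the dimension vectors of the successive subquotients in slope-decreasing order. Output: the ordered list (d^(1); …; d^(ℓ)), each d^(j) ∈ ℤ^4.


Interval decomposition of M: I[1,1]^2, I[1,2], I[3,3]^2, I[3,4].
HN type (ℓ=4): μ^(1)=37; μ^(2)=29; μ^(3)=-27; μ^(4)=-35

((0, 0, 2, 0); (0, 0, 1, 1); (0, 1, 0, 0); (3, 0, 0, 0))


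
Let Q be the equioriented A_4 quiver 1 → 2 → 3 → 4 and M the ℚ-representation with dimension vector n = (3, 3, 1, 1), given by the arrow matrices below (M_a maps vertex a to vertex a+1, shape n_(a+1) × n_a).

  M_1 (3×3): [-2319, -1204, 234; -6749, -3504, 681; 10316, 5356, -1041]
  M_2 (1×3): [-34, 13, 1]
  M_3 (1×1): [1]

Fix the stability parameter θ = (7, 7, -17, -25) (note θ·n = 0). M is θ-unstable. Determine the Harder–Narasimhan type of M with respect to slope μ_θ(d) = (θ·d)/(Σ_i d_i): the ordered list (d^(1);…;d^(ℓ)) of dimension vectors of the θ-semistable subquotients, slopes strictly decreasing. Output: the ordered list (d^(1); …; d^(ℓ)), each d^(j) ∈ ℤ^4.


Barcode: M ≅ I[1,1], I[1,2], I[1,4], I[2,2]. HN layers by μ_θ (2 steps, strictly decreasing):
  μ^(1)=7; μ^(2)=-7

((2, 2, 0, 0); (1, 1, 1, 1))


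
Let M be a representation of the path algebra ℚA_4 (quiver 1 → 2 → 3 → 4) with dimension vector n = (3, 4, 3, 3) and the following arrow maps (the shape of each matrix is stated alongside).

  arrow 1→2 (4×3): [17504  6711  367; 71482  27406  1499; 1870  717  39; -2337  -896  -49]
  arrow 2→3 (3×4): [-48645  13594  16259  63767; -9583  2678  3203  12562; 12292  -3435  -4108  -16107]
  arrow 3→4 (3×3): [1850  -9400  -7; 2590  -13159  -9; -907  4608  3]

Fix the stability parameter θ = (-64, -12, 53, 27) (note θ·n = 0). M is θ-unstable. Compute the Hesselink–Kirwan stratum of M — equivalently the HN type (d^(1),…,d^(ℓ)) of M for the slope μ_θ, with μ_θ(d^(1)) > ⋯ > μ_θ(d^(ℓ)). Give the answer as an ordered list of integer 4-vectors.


Interval decomposition of M: I[1,4]^3, I[2,2].
HN type (ℓ=3): μ^(1)=40; μ^(2)=-12; μ^(3)=-64

((0, 0, 3, 3); (0, 4, 0, 0); (3, 0, 0, 0))


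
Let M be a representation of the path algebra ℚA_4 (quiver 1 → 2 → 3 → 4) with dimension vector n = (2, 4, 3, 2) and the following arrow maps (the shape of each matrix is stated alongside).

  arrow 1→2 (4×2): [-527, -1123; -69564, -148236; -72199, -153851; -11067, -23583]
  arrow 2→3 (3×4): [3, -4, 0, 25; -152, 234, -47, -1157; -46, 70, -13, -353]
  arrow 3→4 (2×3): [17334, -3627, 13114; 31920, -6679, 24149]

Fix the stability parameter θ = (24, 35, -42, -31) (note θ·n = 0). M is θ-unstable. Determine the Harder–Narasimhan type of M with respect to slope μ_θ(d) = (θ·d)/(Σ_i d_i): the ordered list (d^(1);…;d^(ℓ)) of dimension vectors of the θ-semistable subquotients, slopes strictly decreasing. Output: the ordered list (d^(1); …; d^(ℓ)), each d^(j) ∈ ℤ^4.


Interval decomposition of M: I[1,1], I[1,2], I[2,2], I[2,4]^2, I[3,3].
HN type (ℓ=4): μ^(1)=35; μ^(2)=24; μ^(3)=-38/3; μ^(4)=-42

((0, 2, 0, 0); (2, 0, 0, 0); (0, 2, 2, 2); (0, 0, 1, 0))


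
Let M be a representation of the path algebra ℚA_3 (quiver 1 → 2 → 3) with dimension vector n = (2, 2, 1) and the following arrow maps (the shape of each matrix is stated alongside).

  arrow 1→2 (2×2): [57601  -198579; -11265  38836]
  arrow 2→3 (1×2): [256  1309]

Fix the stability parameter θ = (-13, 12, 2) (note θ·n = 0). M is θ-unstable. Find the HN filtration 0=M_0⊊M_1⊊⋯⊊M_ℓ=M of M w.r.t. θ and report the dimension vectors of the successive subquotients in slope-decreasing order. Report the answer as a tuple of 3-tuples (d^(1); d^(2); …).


Via rank(M_{q-1}∘⋯∘M_p): M ≅ I[1,2], I[1,3].
μ_θ-semistable layers: μ^(1)=12; μ^(2)=7; μ^(3)=-13

((0, 1, 0); (0, 1, 1); (2, 0, 0))


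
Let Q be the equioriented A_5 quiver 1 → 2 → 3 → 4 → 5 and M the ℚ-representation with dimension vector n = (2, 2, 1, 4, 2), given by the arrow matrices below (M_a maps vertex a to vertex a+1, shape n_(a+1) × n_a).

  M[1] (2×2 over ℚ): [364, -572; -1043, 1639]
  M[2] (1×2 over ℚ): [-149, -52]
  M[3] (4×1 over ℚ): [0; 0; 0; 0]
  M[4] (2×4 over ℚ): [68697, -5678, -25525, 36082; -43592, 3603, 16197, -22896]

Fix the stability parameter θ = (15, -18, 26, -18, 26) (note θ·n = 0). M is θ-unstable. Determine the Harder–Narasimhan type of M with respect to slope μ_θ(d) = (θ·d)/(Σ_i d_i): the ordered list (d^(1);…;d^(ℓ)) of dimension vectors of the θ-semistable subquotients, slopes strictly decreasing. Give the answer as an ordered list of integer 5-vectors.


Interval decomposition of M: I[1,1], I[1,2], I[2,3], I[4,4]^2, I[4,5]^2.
HN type (ℓ=4): μ^(1)=26; μ^(2)=15; μ^(3)=-3/2; μ^(4)=-18

((0, 0, 1, 0, 2); (1, 0, 0, 0, 0); (1, 1, 0, 0, 0); (0, 1, 0, 4, 0))


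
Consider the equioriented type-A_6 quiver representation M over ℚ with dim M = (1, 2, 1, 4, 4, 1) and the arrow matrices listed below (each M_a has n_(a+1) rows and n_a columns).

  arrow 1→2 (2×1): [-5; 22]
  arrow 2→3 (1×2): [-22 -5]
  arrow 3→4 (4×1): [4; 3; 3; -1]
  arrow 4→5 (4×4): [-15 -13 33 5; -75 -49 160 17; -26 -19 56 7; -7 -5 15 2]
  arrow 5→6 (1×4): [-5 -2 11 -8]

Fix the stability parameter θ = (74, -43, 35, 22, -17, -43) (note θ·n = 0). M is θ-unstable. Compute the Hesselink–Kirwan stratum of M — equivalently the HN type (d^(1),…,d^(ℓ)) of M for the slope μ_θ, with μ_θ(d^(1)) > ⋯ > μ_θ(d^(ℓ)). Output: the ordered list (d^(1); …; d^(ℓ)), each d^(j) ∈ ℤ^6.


Interval decomposition of M: I[1,2], I[2,6], I[4,5]^3.
HN type (ℓ=4): μ^(1)=31/2; μ^(2)=5/2; μ^(3)=-3/4; μ^(4)=-43

((1, 1, 0, 0, 0, 0); (0, 0, 0, 3, 3, 0); (0, 0, 1, 1, 1, 1); (0, 1, 0, 0, 0, 0))


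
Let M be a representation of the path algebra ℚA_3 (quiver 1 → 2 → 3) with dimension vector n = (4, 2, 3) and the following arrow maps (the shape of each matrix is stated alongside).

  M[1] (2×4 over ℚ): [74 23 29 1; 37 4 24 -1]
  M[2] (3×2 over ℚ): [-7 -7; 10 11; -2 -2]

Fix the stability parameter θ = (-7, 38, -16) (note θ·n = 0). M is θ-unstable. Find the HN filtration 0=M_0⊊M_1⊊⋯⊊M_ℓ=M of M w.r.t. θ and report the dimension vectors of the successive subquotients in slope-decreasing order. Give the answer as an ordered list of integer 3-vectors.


Barcode: M ≅ I[1,1]^2, I[1,3]^2, I[3,3]. HN layers by μ_θ (3 steps, strictly decreasing):
  μ^(1)=11; μ^(2)=-7; μ^(3)=-16

((0, 2, 2); (4, 0, 0); (0, 0, 1))


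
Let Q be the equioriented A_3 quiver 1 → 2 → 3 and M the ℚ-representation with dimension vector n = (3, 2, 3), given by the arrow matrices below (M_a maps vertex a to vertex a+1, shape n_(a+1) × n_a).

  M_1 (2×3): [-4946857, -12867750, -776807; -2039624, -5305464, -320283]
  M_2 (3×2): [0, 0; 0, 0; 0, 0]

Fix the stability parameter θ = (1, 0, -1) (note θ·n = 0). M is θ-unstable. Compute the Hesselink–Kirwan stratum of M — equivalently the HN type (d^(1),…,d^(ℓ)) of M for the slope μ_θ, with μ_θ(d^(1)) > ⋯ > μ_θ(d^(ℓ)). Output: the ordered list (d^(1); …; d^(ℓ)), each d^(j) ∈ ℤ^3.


Via rank(M_{q-1}∘⋯∘M_p): M ≅ I[1,1], I[1,2]^2, I[3,3]^3.
μ_θ-semistable layers: μ^(1)=1; μ^(2)=1/2; μ^(3)=-1

((1, 0, 0); (2, 2, 0); (0, 0, 3))


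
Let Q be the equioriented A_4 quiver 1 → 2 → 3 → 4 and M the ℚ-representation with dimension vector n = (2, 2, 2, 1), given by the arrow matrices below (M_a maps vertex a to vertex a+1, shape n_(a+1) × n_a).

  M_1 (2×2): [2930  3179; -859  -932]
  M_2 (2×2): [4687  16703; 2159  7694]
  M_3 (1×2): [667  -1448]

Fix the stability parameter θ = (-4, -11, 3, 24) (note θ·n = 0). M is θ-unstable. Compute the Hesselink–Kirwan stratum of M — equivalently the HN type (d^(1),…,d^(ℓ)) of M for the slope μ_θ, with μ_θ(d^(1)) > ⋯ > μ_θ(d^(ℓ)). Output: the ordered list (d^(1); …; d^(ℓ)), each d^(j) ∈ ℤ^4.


Via rank(M_{q-1}∘⋯∘M_p): M ≅ I[1,3], I[1,4].
μ_θ-semistable layers: μ^(1)=24; μ^(2)=3; μ^(3)=-15/2

((0, 0, 0, 1); (0, 0, 2, 0); (2, 2, 0, 0))


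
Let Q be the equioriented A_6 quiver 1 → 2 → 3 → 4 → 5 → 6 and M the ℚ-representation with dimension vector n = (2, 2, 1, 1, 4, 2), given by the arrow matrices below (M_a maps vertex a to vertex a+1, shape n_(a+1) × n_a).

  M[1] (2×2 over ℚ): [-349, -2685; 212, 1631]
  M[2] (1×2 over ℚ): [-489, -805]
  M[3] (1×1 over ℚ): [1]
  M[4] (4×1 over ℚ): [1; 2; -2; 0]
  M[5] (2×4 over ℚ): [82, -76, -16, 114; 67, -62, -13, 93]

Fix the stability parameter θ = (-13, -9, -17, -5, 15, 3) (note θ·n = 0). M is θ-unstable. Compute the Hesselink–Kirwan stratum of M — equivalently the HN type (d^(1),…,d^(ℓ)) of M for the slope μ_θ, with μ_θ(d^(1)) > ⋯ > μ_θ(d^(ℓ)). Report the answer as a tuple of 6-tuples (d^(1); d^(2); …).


Interval decomposition of M: I[1,2], I[1,6], I[5,5]^2, I[5,6].
HN type (ℓ=5): μ^(1)=15; μ^(2)=9; μ^(3)=-5; μ^(4)=-9; μ^(5)=-13

((0, 0, 0, 0, 2, 0); (0, 0, 0, 0, 2, 2); (0, 0, 0, 1, 0, 0); (0, 1, 0, 0, 0, 0); (2, 1, 1, 0, 0, 0))


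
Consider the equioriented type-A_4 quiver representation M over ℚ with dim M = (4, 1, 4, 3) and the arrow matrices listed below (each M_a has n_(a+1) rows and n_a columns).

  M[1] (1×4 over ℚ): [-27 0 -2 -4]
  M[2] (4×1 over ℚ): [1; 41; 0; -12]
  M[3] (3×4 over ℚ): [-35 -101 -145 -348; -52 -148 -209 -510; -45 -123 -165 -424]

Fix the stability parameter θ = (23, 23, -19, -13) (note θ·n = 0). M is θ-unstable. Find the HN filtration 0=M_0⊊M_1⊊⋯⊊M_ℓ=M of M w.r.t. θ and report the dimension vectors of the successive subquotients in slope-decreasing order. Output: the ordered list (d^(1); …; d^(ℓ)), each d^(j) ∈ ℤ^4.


Interval decomposition of M: I[1,1]^3, I[1,3], I[3,3], I[3,4]^2, I[4,4].
HN type (ℓ=4): μ^(1)=23; μ^(2)=9; μ^(3)=-13; μ^(4)=-19

((3, 0, 0, 0); (1, 1, 1, 0); (0, 0, 0, 3); (0, 0, 3, 0))


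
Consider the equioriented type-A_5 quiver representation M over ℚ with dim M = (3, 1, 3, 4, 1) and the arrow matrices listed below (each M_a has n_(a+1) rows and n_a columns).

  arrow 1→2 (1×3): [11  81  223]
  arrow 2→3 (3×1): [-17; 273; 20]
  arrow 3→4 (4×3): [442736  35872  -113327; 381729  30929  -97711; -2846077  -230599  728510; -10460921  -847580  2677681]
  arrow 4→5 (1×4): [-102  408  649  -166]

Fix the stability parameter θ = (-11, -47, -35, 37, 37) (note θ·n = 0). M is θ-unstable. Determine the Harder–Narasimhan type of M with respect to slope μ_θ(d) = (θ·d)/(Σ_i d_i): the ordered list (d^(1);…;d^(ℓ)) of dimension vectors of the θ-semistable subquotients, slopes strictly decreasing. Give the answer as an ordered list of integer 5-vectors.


Interval decomposition of M: I[1,1]^2, I[1,4], I[3,4], I[3,5], I[4,4].
HN type (ℓ=4): μ^(1)=37; μ^(2)=-11; μ^(3)=-31; μ^(4)=-35

((0, 0, 0, 4, 1); (2, 0, 0, 0, 0); (1, 1, 1, 0, 0); (0, 0, 2, 0, 0))


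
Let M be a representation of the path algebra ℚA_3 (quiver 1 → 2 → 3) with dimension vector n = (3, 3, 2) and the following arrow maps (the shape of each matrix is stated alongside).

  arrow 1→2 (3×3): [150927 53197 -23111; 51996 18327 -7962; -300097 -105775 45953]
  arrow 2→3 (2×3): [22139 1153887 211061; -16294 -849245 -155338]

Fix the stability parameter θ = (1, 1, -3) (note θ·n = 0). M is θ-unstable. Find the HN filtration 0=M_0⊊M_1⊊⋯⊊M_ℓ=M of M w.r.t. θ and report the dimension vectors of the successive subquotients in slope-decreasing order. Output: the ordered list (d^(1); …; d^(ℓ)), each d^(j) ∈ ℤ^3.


Via rank(M_{q-1}∘⋯∘M_p): M ≅ I[1,1], I[1,2], I[1,3], I[2,3].
μ_θ-semistable layers: μ^(1)=1; μ^(2)=-1/3; μ^(3)=-1

((2, 1, 0); (1, 1, 1); (0, 1, 1))


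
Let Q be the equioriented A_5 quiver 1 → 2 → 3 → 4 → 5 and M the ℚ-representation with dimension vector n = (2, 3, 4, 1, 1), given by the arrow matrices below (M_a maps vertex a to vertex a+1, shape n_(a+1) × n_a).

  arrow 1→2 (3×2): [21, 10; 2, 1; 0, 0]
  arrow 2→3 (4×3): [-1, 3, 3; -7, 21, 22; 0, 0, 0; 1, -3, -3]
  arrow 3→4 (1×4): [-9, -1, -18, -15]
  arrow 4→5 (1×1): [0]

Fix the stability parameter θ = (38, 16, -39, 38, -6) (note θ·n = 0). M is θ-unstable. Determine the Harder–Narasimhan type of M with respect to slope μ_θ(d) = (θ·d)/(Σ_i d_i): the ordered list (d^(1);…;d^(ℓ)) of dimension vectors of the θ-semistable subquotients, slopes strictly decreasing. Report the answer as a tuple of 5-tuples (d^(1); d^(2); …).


Interval decomposition of M: I[1,2], I[1,4], I[2,3], I[3,3]^2, I[5,5].
HN type (ℓ=6): μ^(1)=38; μ^(2)=27; μ^(3)=5; μ^(4)=-6; μ^(5)=-23/2; μ^(6)=-39

((0, 0, 0, 1, 0); (1, 1, 0, 0, 0); (1, 1, 1, 0, 0); (0, 0, 0, 0, 1); (0, 1, 1, 0, 0); (0, 0, 2, 0, 0))


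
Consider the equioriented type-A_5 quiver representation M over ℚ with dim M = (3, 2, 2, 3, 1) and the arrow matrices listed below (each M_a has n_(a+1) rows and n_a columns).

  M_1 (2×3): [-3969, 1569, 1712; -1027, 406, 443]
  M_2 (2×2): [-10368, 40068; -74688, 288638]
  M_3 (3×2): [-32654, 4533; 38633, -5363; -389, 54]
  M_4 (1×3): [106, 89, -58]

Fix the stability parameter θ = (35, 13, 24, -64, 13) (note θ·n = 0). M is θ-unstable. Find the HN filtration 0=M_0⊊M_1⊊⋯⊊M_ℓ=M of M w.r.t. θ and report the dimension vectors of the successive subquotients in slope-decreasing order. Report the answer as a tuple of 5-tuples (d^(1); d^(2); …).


Barcode: M ≅ I[1,1], I[1,2], I[1,5], I[3,4], I[4,4]. HN layers by μ_θ (6 steps, strictly decreasing):
  μ^(1)=35; μ^(2)=24; μ^(3)=13; μ^(4)=2; μ^(5)=-20; μ^(6)=-64

((1, 0, 0, 0, 0); (1, 1, 0, 0, 0); (0, 0, 0, 0, 1); (1, 1, 1, 1, 0); (0, 0, 1, 1, 0); (0, 0, 0, 1, 0))


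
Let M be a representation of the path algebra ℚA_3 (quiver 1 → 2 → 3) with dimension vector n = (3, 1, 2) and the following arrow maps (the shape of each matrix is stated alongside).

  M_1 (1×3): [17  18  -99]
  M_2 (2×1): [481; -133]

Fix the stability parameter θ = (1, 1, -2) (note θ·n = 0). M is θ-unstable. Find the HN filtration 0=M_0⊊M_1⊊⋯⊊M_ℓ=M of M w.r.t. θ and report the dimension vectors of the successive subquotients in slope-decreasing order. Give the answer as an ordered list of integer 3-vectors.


Via rank(M_{q-1}∘⋯∘M_p): M ≅ I[1,1]^2, I[1,3], I[3,3].
μ_θ-semistable layers: μ^(1)=1; μ^(2)=0; μ^(3)=-2

((2, 0, 0); (1, 1, 1); (0, 0, 1))


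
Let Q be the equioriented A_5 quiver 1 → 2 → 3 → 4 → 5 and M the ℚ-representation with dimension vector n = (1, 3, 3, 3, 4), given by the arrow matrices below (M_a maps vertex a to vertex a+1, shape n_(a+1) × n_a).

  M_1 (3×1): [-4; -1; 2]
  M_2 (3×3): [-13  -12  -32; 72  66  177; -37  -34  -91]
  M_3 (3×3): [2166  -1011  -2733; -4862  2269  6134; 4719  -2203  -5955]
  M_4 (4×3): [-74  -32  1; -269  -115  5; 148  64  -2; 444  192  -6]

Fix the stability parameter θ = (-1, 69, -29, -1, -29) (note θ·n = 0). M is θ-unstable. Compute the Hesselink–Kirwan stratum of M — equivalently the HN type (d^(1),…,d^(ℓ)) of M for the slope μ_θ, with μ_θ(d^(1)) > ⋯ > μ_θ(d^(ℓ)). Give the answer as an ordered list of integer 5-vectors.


Interval decomposition of M: I[1,2], I[2,4], I[2,5], I[3,5], I[5,5]^2.
HN type (ℓ=6): μ^(1)=69; μ^(2)=13; μ^(3)=5/2; μ^(4)=-1; μ^(5)=-15; μ^(6)=-29

((0, 1, 0, 0, 0); (0, 1, 1, 1, 0); (0, 1, 1, 1, 1); (1, 0, 0, 0, 0); (0, 0, 0, 1, 1); (0, 0, 1, 0, 2))


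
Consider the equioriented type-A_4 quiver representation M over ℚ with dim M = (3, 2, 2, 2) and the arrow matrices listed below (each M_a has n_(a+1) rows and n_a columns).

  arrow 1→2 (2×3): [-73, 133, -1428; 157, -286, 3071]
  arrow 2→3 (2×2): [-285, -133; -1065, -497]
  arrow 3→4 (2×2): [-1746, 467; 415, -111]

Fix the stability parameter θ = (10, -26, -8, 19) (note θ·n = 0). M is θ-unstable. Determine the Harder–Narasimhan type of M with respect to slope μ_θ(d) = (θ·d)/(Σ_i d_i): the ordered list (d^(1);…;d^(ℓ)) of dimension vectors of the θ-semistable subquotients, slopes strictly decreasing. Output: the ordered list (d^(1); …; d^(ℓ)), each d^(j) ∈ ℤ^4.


Via rank(M_{q-1}∘⋯∘M_p): M ≅ I[1,1], I[1,2], I[1,4], I[3,4].
μ_θ-semistable layers: μ^(1)=19; μ^(2)=10; μ^(3)=-8

((0, 0, 0, 2); (1, 0, 0, 0); (2, 2, 2, 0))


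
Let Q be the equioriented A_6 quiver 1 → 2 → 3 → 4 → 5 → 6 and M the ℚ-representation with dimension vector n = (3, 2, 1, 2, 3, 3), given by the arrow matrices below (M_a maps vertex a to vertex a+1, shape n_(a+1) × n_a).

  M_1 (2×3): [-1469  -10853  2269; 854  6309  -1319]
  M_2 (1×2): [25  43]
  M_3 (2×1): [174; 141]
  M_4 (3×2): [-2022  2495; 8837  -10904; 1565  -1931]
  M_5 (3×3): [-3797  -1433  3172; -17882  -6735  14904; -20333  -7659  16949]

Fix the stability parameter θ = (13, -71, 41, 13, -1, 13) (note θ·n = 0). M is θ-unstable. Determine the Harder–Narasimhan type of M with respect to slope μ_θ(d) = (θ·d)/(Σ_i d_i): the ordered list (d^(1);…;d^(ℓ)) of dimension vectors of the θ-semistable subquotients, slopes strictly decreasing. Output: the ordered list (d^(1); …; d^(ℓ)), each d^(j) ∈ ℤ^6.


Via rank(M_{q-1}∘⋯∘M_p): M ≅ I[1,1], I[1,2], I[1,6], I[4,6], I[5,6].
μ_θ-semistable layers: μ^(1)=33/2; μ^(2)=13; μ^(3)=6; μ^(4)=-1; μ^(5)=-29

((0, 0, 1, 1, 1, 1); (1, 0, 0, 0, 0, 2); (0, 0, 0, 1, 1, 0); (0, 0, 0, 0, 1, 0); (2, 2, 0, 0, 0, 0))


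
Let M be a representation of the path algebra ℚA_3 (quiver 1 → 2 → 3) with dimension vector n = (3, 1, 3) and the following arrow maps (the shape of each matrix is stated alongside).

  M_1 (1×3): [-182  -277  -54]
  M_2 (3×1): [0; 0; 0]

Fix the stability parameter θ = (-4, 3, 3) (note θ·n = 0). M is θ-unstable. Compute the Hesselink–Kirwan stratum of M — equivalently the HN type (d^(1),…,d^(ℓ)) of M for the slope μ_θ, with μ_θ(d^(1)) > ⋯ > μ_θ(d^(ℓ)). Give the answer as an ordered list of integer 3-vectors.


Interval decomposition of M: I[1,1]^2, I[1,2], I[3,3]^3.
HN type (ℓ=2): μ^(1)=3; μ^(2)=-4

((0, 1, 3); (3, 0, 0))


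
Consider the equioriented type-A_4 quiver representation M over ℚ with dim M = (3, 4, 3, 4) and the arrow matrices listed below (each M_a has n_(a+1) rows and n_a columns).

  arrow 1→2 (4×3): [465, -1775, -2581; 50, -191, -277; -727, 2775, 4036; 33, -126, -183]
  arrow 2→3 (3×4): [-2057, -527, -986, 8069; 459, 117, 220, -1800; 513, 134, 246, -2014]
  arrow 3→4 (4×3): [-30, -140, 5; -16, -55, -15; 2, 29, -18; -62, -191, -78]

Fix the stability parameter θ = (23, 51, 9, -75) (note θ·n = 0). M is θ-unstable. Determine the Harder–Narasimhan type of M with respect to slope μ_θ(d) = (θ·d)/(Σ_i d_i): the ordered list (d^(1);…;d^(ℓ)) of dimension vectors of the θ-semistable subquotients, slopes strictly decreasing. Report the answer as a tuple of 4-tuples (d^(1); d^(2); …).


Via rank(M_{q-1}∘⋯∘M_p): M ≅ I[1,3], I[1,4]^2, I[2,2], I[4,4]^2.
μ_θ-semistable layers: μ^(1)=51; μ^(2)=30; μ^(3)=23; μ^(4)=2; μ^(5)=-75

((0, 1, 0, 0); (0, 1, 1, 0); (1, 0, 0, 0); (2, 2, 2, 2); (0, 0, 0, 2))


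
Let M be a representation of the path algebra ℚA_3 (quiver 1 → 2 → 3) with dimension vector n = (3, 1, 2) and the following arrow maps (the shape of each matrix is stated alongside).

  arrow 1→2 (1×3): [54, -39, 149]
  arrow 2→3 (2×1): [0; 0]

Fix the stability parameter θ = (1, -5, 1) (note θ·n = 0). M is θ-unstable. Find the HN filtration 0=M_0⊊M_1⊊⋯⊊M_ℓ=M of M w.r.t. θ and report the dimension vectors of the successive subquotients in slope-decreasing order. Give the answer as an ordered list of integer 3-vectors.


Via rank(M_{q-1}∘⋯∘M_p): M ≅ I[1,1]^2, I[1,2], I[3,3]^2.
μ_θ-semistable layers: μ^(1)=1; μ^(2)=-2

((2, 0, 2); (1, 1, 0))


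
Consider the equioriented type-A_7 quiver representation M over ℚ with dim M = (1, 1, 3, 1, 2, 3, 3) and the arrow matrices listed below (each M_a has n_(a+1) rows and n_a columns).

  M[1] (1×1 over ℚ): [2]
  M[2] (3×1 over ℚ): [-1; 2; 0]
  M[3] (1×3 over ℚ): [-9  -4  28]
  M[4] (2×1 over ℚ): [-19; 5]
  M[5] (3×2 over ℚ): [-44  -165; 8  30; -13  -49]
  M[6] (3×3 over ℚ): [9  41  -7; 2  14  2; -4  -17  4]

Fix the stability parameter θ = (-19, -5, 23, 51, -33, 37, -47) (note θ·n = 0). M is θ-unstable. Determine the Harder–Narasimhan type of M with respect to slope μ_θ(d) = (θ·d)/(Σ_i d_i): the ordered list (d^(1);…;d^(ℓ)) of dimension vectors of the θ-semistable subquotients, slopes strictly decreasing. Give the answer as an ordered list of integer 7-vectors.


Via rank(M_{q-1}∘⋯∘M_p): M ≅ I[1,7], I[3,3]^2, I[5,7], I[6,6], I[7,7].
μ_θ-semistable layers: μ^(1)=37; μ^(2)=23; μ^(3)=31/5; μ^(4)=-5; μ^(5)=-19; μ^(6)=-33; μ^(7)=-47

((0, 0, 0, 0, 0, 1, 0); (0, 0, 2, 0, 0, 0, 0); (0, 0, 1, 1, 1, 1, 1); (0, 1, 0, 0, 0, 1, 1); (1, 0, 0, 0, 0, 0, 0); (0, 0, 0, 0, 1, 0, 0); (0, 0, 0, 0, 0, 0, 1))


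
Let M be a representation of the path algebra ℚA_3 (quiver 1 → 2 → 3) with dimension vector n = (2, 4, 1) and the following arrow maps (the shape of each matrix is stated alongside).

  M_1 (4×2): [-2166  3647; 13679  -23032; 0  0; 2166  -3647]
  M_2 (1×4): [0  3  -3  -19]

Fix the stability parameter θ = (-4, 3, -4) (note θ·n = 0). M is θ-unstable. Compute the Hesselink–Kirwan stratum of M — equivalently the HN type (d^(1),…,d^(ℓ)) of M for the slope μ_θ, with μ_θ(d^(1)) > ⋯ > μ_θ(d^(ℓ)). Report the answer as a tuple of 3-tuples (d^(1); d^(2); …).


Interval decomposition of M: I[1,2], I[1,3], I[2,2]^2.
HN type (ℓ=3): μ^(1)=3; μ^(2)=-1/2; μ^(3)=-4

((0, 3, 0); (0, 1, 1); (2, 0, 0))


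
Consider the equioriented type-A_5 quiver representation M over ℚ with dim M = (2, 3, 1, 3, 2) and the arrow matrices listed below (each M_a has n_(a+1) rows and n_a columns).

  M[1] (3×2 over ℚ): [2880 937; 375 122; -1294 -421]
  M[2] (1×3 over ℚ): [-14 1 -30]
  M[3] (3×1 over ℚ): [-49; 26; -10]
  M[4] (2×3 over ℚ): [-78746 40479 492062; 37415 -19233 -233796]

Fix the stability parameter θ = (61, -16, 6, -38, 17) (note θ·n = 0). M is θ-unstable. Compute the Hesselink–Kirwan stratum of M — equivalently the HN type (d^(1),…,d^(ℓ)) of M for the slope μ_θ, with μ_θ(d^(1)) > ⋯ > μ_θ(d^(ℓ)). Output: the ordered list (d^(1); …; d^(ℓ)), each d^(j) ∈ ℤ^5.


Barcode: M ≅ I[1,2], I[1,5], I[2,2], I[4,4], I[4,5]. HN layers by μ_θ (5 steps, strictly decreasing):
  μ^(1)=45/2; μ^(2)=17; μ^(3)=13/4; μ^(4)=-16; μ^(5)=-38

((1, 1, 0, 0, 0); (0, 0, 0, 0, 2); (1, 1, 1, 1, 0); (0, 1, 0, 0, 0); (0, 0, 0, 2, 0))


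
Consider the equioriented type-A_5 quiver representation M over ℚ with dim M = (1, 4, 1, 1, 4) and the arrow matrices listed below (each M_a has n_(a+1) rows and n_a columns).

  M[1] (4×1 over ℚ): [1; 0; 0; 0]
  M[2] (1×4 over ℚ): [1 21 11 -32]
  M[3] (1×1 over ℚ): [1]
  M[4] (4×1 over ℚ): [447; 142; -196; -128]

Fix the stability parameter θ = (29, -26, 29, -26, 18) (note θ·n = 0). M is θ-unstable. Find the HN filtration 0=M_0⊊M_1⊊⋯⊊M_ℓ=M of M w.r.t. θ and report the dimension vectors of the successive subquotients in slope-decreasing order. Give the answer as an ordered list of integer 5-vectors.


Via rank(M_{q-1}∘⋯∘M_p): M ≅ I[1,5], I[2,2]^3, I[5,5]^3.
μ_θ-semistable layers: μ^(1)=18; μ^(2)=3/2; μ^(3)=-26

((0, 0, 0, 0, 4); (1, 1, 1, 1, 0); (0, 3, 0, 0, 0))


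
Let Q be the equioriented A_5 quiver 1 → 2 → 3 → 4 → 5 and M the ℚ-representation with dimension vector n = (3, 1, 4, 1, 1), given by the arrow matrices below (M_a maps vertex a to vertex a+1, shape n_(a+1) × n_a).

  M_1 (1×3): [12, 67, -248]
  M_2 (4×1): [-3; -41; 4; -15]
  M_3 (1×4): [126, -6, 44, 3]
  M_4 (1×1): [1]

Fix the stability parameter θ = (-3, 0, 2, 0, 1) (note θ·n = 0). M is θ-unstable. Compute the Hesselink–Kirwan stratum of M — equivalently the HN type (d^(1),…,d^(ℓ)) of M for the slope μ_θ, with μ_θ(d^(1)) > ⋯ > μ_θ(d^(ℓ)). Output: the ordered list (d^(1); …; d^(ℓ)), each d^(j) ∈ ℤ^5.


Interval decomposition of M: I[1,1]^2, I[1,5], I[3,3]^3.
HN type (ℓ=4): μ^(1)=2; μ^(2)=1; μ^(3)=0; μ^(4)=-3

((0, 0, 3, 0, 0); (0, 0, 1, 1, 1); (0, 1, 0, 0, 0); (3, 0, 0, 0, 0))


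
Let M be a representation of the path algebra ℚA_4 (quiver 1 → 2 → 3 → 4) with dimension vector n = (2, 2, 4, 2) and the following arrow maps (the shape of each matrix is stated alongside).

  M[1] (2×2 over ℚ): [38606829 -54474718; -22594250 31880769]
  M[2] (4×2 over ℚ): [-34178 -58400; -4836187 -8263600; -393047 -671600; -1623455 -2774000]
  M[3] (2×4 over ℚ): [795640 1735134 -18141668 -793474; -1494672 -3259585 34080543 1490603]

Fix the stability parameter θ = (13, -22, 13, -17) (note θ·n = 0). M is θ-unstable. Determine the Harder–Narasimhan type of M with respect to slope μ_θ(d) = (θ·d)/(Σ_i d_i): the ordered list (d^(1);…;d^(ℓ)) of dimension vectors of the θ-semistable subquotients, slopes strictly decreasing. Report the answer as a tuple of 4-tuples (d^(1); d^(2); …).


Via rank(M_{q-1}∘⋯∘M_p): M ≅ I[1,2], I[1,4], I[3,3]^2, I[3,4].
μ_θ-semistable layers: μ^(1)=13; μ^(2)=-2; μ^(3)=-9/2

((0, 0, 2, 0); (0, 0, 2, 2); (2, 2, 0, 0))


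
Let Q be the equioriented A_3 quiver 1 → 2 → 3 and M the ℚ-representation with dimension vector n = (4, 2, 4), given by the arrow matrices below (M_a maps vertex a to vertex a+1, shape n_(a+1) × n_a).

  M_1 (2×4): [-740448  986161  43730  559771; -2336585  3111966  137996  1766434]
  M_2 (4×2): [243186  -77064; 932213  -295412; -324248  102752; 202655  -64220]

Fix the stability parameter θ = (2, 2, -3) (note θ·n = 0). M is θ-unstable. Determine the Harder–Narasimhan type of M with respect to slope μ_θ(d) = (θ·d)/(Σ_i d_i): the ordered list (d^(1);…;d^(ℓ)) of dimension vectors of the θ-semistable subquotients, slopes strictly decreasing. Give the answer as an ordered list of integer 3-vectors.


Via rank(M_{q-1}∘⋯∘M_p): M ≅ I[1,1]^2, I[1,2], I[1,3], I[3,3]^3.
μ_θ-semistable layers: μ^(1)=2; μ^(2)=1/3; μ^(3)=-3

((3, 1, 0); (1, 1, 1); (0, 0, 3))


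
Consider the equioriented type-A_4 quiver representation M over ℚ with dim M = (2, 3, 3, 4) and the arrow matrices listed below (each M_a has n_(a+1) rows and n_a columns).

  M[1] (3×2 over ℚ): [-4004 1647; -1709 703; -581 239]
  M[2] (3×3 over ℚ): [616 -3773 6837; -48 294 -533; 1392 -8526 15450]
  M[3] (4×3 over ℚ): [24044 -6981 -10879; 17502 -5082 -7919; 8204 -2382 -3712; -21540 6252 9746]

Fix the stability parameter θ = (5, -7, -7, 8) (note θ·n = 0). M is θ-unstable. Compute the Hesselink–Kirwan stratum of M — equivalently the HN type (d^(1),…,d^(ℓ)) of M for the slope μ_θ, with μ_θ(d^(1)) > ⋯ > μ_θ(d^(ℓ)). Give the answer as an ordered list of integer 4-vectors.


Via rank(M_{q-1}∘⋯∘M_p): M ≅ I[1,2], I[1,4], I[2,3], I[3,4], I[4,4]^2.
μ_θ-semistable layers: μ^(1)=8; μ^(2)=-1; μ^(3)=-3; μ^(4)=-7

((0, 0, 0, 4); (1, 1, 0, 0); (1, 1, 1, 0); (0, 1, 2, 0))


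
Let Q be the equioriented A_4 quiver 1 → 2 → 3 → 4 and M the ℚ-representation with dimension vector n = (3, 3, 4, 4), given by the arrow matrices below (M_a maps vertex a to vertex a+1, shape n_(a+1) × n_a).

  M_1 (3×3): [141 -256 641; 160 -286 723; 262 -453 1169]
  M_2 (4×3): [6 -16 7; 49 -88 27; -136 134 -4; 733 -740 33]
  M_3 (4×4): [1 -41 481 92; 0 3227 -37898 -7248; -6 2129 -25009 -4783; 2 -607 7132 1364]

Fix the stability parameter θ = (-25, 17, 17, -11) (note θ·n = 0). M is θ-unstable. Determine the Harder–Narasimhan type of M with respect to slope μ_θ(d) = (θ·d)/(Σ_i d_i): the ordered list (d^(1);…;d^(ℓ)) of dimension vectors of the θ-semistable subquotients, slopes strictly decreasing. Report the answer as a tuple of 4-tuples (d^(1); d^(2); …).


Interval decomposition of M: I[1,4]^3, I[3,3], I[4,4].
HN type (ℓ=4): μ^(1)=17; μ^(2)=23/3; μ^(3)=-11; μ^(4)=-25

((0, 0, 1, 0); (0, 3, 3, 3); (0, 0, 0, 1); (3, 0, 0, 0))


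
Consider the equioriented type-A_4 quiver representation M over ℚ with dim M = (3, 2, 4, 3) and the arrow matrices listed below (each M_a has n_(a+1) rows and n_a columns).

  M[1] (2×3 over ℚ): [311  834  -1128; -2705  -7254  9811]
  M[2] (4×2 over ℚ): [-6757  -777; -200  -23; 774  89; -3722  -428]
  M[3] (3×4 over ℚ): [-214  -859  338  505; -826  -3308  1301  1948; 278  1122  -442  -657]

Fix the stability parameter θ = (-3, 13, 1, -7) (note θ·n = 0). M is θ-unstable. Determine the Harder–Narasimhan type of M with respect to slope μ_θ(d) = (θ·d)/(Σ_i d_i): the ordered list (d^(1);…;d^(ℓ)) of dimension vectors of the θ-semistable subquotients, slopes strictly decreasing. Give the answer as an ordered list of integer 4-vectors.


Interval decomposition of M: I[1,1], I[1,3], I[1,4], I[3,4]^2.
HN type (ℓ=3): μ^(1)=7; μ^(2)=7/3; μ^(3)=-3

((0, 1, 1, 0); (0, 1, 1, 1); (3, 0, 2, 2))


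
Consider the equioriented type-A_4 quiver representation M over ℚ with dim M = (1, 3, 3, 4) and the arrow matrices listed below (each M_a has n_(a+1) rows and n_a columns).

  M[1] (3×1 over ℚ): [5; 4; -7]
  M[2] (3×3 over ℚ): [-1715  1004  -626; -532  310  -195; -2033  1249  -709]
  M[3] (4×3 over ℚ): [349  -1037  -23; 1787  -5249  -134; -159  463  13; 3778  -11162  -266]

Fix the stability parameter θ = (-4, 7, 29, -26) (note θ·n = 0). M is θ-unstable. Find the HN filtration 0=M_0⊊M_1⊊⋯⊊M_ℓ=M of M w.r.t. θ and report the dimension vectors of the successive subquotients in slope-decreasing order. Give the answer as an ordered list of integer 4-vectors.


Interval decomposition of M: I[1,3], I[2,4]^2, I[4,4]^2.
HN type (ℓ=5): μ^(1)=29; μ^(2)=7; μ^(3)=10/3; μ^(4)=-4; μ^(5)=-26

((0, 0, 1, 0); (0, 1, 0, 0); (0, 2, 2, 2); (1, 0, 0, 0); (0, 0, 0, 2))


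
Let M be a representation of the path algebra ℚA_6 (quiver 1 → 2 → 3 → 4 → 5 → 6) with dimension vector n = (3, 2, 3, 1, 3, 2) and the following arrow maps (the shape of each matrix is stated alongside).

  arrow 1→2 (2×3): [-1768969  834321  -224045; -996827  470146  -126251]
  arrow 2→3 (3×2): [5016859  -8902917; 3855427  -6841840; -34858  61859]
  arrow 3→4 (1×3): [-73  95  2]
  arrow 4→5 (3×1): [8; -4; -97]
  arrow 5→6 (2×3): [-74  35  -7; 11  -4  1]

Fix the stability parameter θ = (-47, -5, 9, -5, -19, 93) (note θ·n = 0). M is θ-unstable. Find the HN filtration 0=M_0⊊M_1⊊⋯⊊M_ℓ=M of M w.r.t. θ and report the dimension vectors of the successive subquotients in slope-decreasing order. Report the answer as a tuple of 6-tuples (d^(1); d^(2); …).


Via rank(M_{q-1}∘⋯∘M_p): M ≅ I[1,1], I[1,3], I[1,6], I[3,3], I[5,5], I[5,6].
μ_θ-semistable layers: μ^(1)=93; μ^(2)=9; μ^(3)=-5; μ^(4)=-19; μ^(5)=-47

((0, 0, 0, 0, 0, 2); (0, 0, 2, 0, 0, 0); (0, 2, 1, 1, 1, 0); (0, 0, 0, 0, 2, 0); (3, 0, 0, 0, 0, 0))


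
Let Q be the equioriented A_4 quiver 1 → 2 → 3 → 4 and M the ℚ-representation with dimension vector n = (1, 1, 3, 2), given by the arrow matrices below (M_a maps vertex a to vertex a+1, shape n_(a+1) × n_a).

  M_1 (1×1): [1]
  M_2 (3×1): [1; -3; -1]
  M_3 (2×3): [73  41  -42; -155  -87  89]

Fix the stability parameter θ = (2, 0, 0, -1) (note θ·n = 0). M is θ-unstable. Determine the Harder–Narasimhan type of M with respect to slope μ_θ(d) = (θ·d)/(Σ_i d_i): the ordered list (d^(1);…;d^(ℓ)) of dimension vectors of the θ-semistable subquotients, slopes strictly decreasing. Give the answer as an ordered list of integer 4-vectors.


Barcode: M ≅ I[1,4], I[3,3], I[3,4]. HN layers by μ_θ (3 steps, strictly decreasing):
  μ^(1)=1/4; μ^(2)=0; μ^(3)=-1/2

((1, 1, 1, 1); (0, 0, 1, 0); (0, 0, 1, 1))


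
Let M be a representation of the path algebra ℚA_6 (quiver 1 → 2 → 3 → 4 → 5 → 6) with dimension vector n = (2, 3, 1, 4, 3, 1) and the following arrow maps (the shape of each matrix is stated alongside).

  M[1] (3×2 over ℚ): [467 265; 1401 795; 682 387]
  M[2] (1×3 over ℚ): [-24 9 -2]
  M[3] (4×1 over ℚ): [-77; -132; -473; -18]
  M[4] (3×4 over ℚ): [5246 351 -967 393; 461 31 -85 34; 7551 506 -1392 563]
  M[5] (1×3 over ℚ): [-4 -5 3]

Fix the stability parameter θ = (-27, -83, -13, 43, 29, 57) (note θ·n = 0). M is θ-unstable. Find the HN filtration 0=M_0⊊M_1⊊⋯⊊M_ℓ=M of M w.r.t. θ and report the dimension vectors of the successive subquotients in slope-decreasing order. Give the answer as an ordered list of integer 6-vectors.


Via rank(M_{q-1}∘⋯∘M_p): M ≅ I[1,2], I[1,6], I[2,2], I[4,4]^2, I[4,5], I[5,5].
μ_θ-semistable layers: μ^(1)=57; μ^(2)=43; μ^(3)=36; μ^(4)=29; μ^(5)=-13; μ^(6)=-55; μ^(7)=-83

((0, 0, 0, 0, 0, 1); (0, 0, 0, 2, 0, 0); (0, 0, 0, 2, 2, 0); (0, 0, 0, 0, 1, 0); (0, 0, 1, 0, 0, 0); (2, 2, 0, 0, 0, 0); (0, 1, 0, 0, 0, 0))


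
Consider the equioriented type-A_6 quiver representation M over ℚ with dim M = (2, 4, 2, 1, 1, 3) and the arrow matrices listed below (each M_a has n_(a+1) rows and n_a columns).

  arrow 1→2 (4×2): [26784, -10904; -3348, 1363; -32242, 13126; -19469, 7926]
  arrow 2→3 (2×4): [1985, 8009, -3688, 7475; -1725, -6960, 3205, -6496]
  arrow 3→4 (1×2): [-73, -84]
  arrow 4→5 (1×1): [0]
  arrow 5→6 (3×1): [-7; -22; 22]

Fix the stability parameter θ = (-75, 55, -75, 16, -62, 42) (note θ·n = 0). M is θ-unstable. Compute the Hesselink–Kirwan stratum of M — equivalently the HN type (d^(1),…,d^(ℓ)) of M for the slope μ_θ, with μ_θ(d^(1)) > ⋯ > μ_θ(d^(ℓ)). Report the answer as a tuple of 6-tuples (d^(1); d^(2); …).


Interval decomposition of M: I[1,2], I[1,4], I[2,2], I[2,3], I[5,6], I[6,6]^2.
HN type (ℓ=6): μ^(1)=55; μ^(2)=42; μ^(3)=16; μ^(4)=-10; μ^(5)=-62; μ^(6)=-75

((0, 2, 0, 0, 0, 0); (0, 0, 0, 0, 0, 3); (0, 0, 0, 1, 0, 0); (0, 2, 2, 0, 0, 0); (0, 0, 0, 0, 1, 0); (2, 0, 0, 0, 0, 0))


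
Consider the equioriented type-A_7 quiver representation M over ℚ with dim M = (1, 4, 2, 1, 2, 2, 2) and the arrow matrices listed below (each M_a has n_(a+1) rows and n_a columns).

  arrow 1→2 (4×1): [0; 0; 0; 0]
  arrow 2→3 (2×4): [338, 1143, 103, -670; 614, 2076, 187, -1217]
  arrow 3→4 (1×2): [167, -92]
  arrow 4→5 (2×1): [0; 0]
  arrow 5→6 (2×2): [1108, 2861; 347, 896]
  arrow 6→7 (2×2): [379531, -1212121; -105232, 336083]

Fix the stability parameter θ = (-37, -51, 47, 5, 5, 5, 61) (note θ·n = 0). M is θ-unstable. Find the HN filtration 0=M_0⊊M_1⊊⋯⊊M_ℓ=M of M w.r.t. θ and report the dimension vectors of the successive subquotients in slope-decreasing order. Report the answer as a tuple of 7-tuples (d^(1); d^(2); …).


Via rank(M_{q-1}∘⋯∘M_p): M ≅ I[1,1], I[2,2]^2, I[2,3], I[2,4], I[5,7]^2.
μ_θ-semistable layers: μ^(1)=61; μ^(2)=47; μ^(3)=26; μ^(4)=5; μ^(5)=-37; μ^(6)=-51

((0, 0, 0, 0, 0, 0, 2); (0, 0, 1, 0, 0, 0, 0); (0, 0, 1, 1, 0, 0, 0); (0, 0, 0, 0, 2, 2, 0); (1, 0, 0, 0, 0, 0, 0); (0, 4, 0, 0, 0, 0, 0))


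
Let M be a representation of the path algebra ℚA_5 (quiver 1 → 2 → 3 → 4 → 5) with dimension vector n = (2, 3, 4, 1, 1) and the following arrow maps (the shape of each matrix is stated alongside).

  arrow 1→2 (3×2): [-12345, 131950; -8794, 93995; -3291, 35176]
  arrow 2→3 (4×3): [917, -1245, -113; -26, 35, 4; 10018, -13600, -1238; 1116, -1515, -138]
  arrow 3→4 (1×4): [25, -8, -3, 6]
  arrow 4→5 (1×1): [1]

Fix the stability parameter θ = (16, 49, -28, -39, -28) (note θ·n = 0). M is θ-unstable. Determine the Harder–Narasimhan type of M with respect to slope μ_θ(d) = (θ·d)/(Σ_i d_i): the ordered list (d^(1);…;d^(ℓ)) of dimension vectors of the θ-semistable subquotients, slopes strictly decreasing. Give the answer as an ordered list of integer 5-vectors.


Barcode: M ≅ I[1,2], I[1,5], I[2,3], I[3,3]^2. HN layers by μ_θ (5 steps, strictly decreasing):
  μ^(1)=49; μ^(2)=16; μ^(3)=21/2; μ^(4)=-6; μ^(5)=-28

((0, 1, 0, 0, 0); (1, 0, 0, 0, 0); (0, 1, 1, 0, 0); (1, 1, 1, 1, 1); (0, 0, 2, 0, 0))


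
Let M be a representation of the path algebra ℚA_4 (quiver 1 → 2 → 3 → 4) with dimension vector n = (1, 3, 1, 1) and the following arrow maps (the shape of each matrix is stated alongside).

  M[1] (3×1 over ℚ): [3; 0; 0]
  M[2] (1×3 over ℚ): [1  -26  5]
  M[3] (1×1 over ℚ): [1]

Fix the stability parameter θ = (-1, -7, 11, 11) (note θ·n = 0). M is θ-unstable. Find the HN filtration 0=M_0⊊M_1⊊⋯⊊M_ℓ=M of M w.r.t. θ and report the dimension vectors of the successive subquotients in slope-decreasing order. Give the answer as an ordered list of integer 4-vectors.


Interval decomposition of M: I[1,4], I[2,2]^2.
HN type (ℓ=3): μ^(1)=11; μ^(2)=-4; μ^(3)=-7

((0, 0, 1, 1); (1, 1, 0, 0); (0, 2, 0, 0))
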